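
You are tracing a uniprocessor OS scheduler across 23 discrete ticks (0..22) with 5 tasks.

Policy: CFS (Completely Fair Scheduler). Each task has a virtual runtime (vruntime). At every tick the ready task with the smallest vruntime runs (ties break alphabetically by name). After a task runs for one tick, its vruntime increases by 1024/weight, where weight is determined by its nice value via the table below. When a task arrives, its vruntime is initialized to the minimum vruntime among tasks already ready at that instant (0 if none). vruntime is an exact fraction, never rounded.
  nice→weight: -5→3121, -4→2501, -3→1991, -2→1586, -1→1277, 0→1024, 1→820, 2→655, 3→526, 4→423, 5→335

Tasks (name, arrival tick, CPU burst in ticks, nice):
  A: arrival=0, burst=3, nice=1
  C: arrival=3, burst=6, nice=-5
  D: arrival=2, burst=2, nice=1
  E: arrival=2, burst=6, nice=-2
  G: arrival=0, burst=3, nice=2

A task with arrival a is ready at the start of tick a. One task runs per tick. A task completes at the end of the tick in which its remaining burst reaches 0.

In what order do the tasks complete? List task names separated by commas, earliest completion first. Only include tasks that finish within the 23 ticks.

t=0: vr[A=0 G=0] → run A
t=1: vr[A=256/205 G=0] → run G
t=2: vr[A=256/205 D=256/205 E=256/205 G=1024/655] → run A
t=3: vr[A=512/205 C=256/205 D=256/205 E=256/205 G=1024/655] → run C
t=4: vr[A=512/205 C=1008896/639805 D=256/205 E=256/205 G=1024/655] → run D
t=5: vr[A=512/205 C=1008896/639805 D=512/205 E=256/205 G=1024/655] → run E
t=6: vr[A=512/205 C=1008896/639805 D=512/205 E=307968/162565 G=1024/655] → run G
t=7: vr[A=512/205 C=1008896/639805 D=512/205 E=307968/162565 G=2048/655] → run C
t=8: vr[A=512/205 C=1218816/639805 D=512/205 E=307968/162565 G=2048/655] → run E
t=9: vr[A=512/205 C=1218816/639805 D=512/205 E=412928/162565 G=2048/655] → run C
t=10: vr[A=512/205 C=1428736/639805 D=512/205 E=412928/162565 G=2048/655] → run C
t=11: vr[A=512/205 C=1638656/639805 D=512/205 E=412928/162565 G=2048/655] → run A
t=12: vr[C=1638656/639805 D=512/205 E=412928/162565 G=2048/655] → run D
t=13: vr[C=1638656/639805 E=412928/162565 G=2048/655] → run E
t=14: vr[C=1638656/639805 E=517888/162565 G=2048/655] → run C
t=15: vr[C=1848576/639805 E=517888/162565 G=2048/655] → run C
t=16: vr[E=517888/162565 G=2048/655] → run G
t=17: vr[E=517888/162565] → run E
t=18: vr[E=622848/162565] → run E
t=19: vr[E=727808/162565] → run E
t=20: (idle)
t=21: (idle)
t=22: (idle)

completion order = A, D, C, G, E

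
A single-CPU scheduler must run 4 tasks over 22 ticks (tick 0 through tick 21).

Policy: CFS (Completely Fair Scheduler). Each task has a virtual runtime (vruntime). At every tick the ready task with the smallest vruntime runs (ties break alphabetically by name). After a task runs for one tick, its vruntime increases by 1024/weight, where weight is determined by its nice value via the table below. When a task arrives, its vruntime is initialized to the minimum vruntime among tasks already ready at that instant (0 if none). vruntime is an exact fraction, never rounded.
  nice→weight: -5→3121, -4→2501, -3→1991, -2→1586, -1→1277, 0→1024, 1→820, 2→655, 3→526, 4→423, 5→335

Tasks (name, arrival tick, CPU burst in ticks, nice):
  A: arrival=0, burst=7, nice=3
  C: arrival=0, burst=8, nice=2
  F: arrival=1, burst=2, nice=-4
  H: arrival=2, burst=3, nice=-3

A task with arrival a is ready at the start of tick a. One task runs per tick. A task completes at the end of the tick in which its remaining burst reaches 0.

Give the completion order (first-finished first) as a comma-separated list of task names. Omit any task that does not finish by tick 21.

completion order = F, H, C, A

t=0: vr[A=0 C=0] → run A
t=1: vr[A=512/263 C=0 F=0] → run C
t=2: vr[A=512/263 C=1024/655 F=0 H=0] → run F
t=3: vr[A=512/263 C=1024/655 F=1024/2501 H=0] → run H
t=4: vr[A=512/263 C=1024/655 F=1024/2501 H=1024/1991] → run F
t=5: vr[A=512/263 C=1024/655 H=1024/1991] → run H
t=6: vr[A=512/263 C=1024/655 H=2048/1991] → run H
t=7: vr[A=512/263 C=1024/655] → run C
t=8: vr[A=512/263 C=2048/655] → run A
t=9: vr[A=1024/263 C=2048/655] → run C
t=10: vr[A=1024/263 C=3072/655] → run A
t=11: vr[A=1536/263 C=3072/655] → run C
t=12: vr[A=1536/263 C=4096/655] → run A
t=13: vr[A=2048/263 C=4096/655] → run C
t=14: vr[A=2048/263 C=1024/131] → run A
t=15: vr[A=2560/263 C=1024/131] → run C
t=16: vr[A=2560/263 C=6144/655] → run C
t=17: vr[A=2560/263 C=7168/655] → run A
t=18: vr[A=3072/263 C=7168/655] → run C
t=19: vr[A=3072/263] → run A
t=20: (idle)
t=21: (idle)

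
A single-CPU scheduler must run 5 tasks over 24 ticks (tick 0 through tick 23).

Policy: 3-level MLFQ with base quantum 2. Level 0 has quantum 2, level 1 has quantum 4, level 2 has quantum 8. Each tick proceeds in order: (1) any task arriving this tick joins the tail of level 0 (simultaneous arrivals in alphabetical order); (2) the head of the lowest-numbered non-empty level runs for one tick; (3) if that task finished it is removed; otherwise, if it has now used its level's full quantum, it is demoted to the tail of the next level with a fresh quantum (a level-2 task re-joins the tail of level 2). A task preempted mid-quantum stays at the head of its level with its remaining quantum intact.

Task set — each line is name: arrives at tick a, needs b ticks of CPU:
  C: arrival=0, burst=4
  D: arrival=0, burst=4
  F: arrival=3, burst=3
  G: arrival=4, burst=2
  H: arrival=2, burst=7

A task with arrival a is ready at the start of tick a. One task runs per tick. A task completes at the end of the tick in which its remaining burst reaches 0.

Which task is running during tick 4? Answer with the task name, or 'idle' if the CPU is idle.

t=0: L0/L1/L2 = CD/-/- → run C
t=1: L0/L1/L2 = CD/-/- → run C
t=2: L0/L1/L2 = DH/C/- → run D
t=3: L0/L1/L2 = DHF/C/- → run D
t=4: L0/L1/L2 = HFG/CD/- → run H
t=5: L0/L1/L2 = HFG/CD/- → run H
t=6: L0/L1/L2 = FG/CDH/- → run F
t=7: L0/L1/L2 = FG/CDH/- → run F
t=8: L0/L1/L2 = G/CDHF/- → run G
t=9: L0/L1/L2 = G/CDHF/- → run G
t=10: L0/L1/L2 = -/CDHF/- → run C
t=11: L0/L1/L2 = -/CDHF/- → run C
t=12: L0/L1/L2 = -/DHF/- → run D
t=13: L0/L1/L2 = -/DHF/- → run D
t=14: L0/L1/L2 = -/HF/- → run H
t=15: L0/L1/L2 = -/HF/- → run H
t=16: L0/L1/L2 = -/HF/- → run H
t=17: L0/L1/L2 = -/HF/- → run H
t=18: L0/L1/L2 = -/F/H → run F
t=19: L0/L1/L2 = -/-/H → run H
t=20: (idle)
t=21: (idle)
t=22: (idle)
t=23: (idle)

running at tick 4 = H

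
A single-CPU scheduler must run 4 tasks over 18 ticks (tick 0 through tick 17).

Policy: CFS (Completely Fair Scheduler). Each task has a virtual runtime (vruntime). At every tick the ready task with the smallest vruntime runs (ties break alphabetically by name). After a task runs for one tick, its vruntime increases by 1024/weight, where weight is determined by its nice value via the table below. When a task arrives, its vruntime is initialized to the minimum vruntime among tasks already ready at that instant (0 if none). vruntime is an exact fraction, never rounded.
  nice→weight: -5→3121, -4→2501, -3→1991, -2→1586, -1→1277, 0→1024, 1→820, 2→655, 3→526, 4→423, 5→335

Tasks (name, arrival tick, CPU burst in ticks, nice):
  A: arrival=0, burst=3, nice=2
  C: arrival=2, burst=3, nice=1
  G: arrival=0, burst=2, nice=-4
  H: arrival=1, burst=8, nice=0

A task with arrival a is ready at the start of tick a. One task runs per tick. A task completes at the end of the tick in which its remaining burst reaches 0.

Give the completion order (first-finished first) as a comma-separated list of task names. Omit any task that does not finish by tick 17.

t=0: vr[A=0 G=0] → run A
t=1: vr[A=1024/655 G=0 H=0] → run G
t=2: vr[A=1024/655 C=0 G=1024/2501 H=0] → run C
t=3: vr[A=1024/655 C=256/205 G=1024/2501 H=0] → run H
t=4: vr[A=1024/655 C=256/205 G=1024/2501 H=1] → run G
t=5: vr[A=1024/655 C=256/205 H=1] → run H
t=6: vr[A=1024/655 C=256/205 H=2] → run C
t=7: vr[A=1024/655 C=512/205 H=2] → run A
t=8: vr[A=2048/655 C=512/205 H=2] → run H
t=9: vr[A=2048/655 C=512/205 H=3] → run C
t=10: vr[A=2048/655 H=3] → run H
t=11: vr[A=2048/655 H=4] → run A
t=12: vr[H=4] → run H
t=13: vr[H=5] → run H
t=14: vr[H=6] → run H
t=15: vr[H=7] → run H
t=16: (idle)
t=17: (idle)

completion order = G, C, A, H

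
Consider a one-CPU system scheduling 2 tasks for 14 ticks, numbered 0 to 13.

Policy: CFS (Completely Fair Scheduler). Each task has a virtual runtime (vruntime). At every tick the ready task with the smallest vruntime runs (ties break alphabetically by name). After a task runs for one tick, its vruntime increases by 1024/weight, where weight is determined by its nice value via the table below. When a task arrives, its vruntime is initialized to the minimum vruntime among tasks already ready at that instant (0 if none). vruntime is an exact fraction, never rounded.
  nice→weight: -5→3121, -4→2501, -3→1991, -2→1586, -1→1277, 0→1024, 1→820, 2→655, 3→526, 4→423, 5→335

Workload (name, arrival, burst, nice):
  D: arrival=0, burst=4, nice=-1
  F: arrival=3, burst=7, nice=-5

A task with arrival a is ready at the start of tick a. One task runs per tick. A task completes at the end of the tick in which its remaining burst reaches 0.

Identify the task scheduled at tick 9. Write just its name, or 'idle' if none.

t=0: vr[D=0] → run D
t=1: vr[D=1024/1277] → run D
t=2: vr[D=2048/1277] → run D
t=3: vr[D=3072/1277 F=3072/1277] → run D
t=4: vr[F=3072/1277] → run F
t=5: vr[F=10895360/3985517] → run F
t=6: vr[F=12203008/3985517] → run F
t=7: vr[F=13510656/3985517] → run F
t=8: vr[F=14818304/3985517] → run F
t=9: vr[F=16125952/3985517] → run F
t=10: vr[F=17433600/3985517] → run F
t=11: (idle)
t=12: (idle)
t=13: (idle)

running at tick 9 = F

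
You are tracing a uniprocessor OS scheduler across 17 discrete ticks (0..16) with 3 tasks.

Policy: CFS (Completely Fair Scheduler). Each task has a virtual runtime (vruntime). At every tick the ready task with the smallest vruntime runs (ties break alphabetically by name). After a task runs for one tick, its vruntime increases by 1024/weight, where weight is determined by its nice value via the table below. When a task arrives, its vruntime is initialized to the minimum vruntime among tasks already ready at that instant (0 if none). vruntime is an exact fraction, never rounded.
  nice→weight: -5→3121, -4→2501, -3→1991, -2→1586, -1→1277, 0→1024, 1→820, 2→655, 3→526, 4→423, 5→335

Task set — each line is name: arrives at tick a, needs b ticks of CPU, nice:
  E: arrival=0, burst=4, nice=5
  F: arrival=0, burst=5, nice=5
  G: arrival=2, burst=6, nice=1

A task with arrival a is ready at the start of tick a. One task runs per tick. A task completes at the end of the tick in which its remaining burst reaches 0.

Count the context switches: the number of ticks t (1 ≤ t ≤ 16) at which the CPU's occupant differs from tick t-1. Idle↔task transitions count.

context switches = 12

t=0: vr[E=0 F=0] → run E
t=1: vr[E=1024/335 F=0] → run F
t=2: vr[E=1024/335 F=1024/335 G=1024/335] → run E
t=3: vr[E=2048/335 F=1024/335 G=1024/335] → run F
t=4: vr[E=2048/335 F=2048/335 G=1024/335] → run G
t=5: vr[E=2048/335 F=2048/335 G=59136/13735] → run G
t=6: vr[E=2048/335 F=2048/335 G=76288/13735] → run G
t=7: vr[E=2048/335 F=2048/335 G=18688/2747] → run E
t=8: vr[E=3072/335 F=2048/335 G=18688/2747] → run F
t=9: vr[E=3072/335 F=3072/335 G=18688/2747] → run G
t=10: vr[E=3072/335 F=3072/335 G=110592/13735] → run G
t=11: vr[E=3072/335 F=3072/335 G=127744/13735] → run E
t=12: vr[F=3072/335 G=127744/13735] → run F
t=13: vr[F=4096/335 G=127744/13735] → run G
t=14: vr[F=4096/335] → run F
t=15: (idle)
t=16: (idle)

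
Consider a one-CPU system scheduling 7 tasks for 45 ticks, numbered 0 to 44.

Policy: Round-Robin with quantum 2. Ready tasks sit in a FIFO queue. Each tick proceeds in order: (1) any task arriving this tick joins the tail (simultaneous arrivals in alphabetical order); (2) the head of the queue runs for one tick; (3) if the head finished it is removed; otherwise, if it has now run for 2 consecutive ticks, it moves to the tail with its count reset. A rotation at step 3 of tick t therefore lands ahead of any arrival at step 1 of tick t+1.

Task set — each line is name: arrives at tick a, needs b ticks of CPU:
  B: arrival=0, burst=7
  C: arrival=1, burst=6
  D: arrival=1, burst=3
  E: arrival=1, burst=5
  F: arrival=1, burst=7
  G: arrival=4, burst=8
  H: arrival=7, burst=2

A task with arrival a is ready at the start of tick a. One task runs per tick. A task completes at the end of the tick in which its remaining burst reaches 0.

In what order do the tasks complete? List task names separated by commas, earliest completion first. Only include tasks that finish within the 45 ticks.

t=0: queue=[B] q_used=0 → run B
t=1: queue=[B,C,D,E,F] q_used=1 → run B
t=2: queue=[C,D,E,F,B] q_used=0 → run C
t=3: queue=[C,D,E,F,B] q_used=1 → run C
t=4: queue=[D,E,F,B,C,G] q_used=0 → run D
t=5: queue=[D,E,F,B,C,G] q_used=1 → run D
t=6: queue=[E,F,B,C,G,D] q_used=0 → run E
t=7: queue=[E,F,B,C,G,D,H] q_used=1 → run E
t=8: queue=[F,B,C,G,D,H,E] q_used=0 → run F
t=9: queue=[F,B,C,G,D,H,E] q_used=1 → run F
t=10: queue=[B,C,G,D,H,E,F] q_used=0 → run B
t=11: queue=[B,C,G,D,H,E,F] q_used=1 → run B
t=12: queue=[C,G,D,H,E,F,B] q_used=0 → run C
t=13: queue=[C,G,D,H,E,F,B] q_used=1 → run C
t=14: queue=[G,D,H,E,F,B,C] q_used=0 → run G
t=15: queue=[G,D,H,E,F,B,C] q_used=1 → run G
t=16: queue=[D,H,E,F,B,C,G] q_used=0 → run D
t=17: queue=[H,E,F,B,C,G] q_used=0 → run H
t=18: queue=[H,E,F,B,C,G] q_used=1 → run H
t=19: queue=[E,F,B,C,G] q_used=0 → run E
t=20: queue=[E,F,B,C,G] q_used=1 → run E
t=21: queue=[F,B,C,G,E] q_used=0 → run F
t=22: queue=[F,B,C,G,E] q_used=1 → run F
t=23: queue=[B,C,G,E,F] q_used=0 → run B
t=24: queue=[B,C,G,E,F] q_used=1 → run B
t=25: queue=[C,G,E,F,B] q_used=0 → run C
t=26: queue=[C,G,E,F,B] q_used=1 → run C
t=27: queue=[G,E,F,B] q_used=0 → run G
t=28: queue=[G,E,F,B] q_used=1 → run G
t=29: queue=[E,F,B,G] q_used=0 → run E
t=30: queue=[F,B,G] q_used=0 → run F
t=31: queue=[F,B,G] q_used=1 → run F
t=32: queue=[B,G,F] q_used=0 → run B
t=33: queue=[G,F] q_used=0 → run G
t=34: queue=[G,F] q_used=1 → run G
t=35: queue=[F,G] q_used=0 → run F
t=36: queue=[G] q_used=0 → run G
t=37: queue=[G] q_used=1 → run G
t=38: (idle)
t=39: (idle)
t=40: (idle)
t=41: (idle)
t=42: (idle)
t=43: (idle)
t=44: (idle)

completion order = D, H, C, E, B, F, G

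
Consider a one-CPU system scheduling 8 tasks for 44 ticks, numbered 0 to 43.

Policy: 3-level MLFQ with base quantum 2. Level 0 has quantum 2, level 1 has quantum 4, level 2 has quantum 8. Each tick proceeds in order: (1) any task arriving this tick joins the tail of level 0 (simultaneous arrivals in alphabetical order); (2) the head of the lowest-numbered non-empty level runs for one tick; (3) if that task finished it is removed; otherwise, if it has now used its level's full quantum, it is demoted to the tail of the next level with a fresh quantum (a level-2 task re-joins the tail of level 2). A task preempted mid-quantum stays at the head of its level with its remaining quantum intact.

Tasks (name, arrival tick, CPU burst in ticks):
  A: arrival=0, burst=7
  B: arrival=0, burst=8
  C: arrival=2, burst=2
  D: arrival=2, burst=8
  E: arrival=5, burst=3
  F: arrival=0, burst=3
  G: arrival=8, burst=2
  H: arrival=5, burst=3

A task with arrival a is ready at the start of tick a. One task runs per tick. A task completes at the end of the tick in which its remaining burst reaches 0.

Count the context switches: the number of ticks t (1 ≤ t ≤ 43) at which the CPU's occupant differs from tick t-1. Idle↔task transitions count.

context switches = 17

t=0: L0/L1/L2 = ABF/-/- → run A
t=1: L0/L1/L2 = ABF/-/- → run A
t=2: L0/L1/L2 = BFCD/A/- → run B
t=3: L0/L1/L2 = BFCD/A/- → run B
t=4: L0/L1/L2 = FCD/AB/- → run F
t=5: L0/L1/L2 = FCDEH/AB/- → run F
t=6: L0/L1/L2 = CDEH/ABF/- → run C
t=7: L0/L1/L2 = CDEH/ABF/- → run C
t=8: L0/L1/L2 = DEHG/ABF/- → run D
t=9: L0/L1/L2 = DEHG/ABF/- → run D
t=10: L0/L1/L2 = EHG/ABFD/- → run E
t=11: L0/L1/L2 = EHG/ABFD/- → run E
t=12: L0/L1/L2 = HG/ABFDE/- → run H
t=13: L0/L1/L2 = HG/ABFDE/- → run H
t=14: L0/L1/L2 = G/ABFDEH/- → run G
t=15: L0/L1/L2 = G/ABFDEH/- → run G
t=16: L0/L1/L2 = -/ABFDEH/- → run A
t=17: L0/L1/L2 = -/ABFDEH/- → run A
t=18: L0/L1/L2 = -/ABFDEH/- → run A
t=19: L0/L1/L2 = -/ABFDEH/- → run A
t=20: L0/L1/L2 = -/BFDEH/A → run B
t=21: L0/L1/L2 = -/BFDEH/A → run B
t=22: L0/L1/L2 = -/BFDEH/A → run B
t=23: L0/L1/L2 = -/BFDEH/A → run B
t=24: L0/L1/L2 = -/FDEH/AB → run F
t=25: L0/L1/L2 = -/DEH/AB → run D
t=26: L0/L1/L2 = -/DEH/AB → run D
t=27: L0/L1/L2 = -/DEH/AB → run D
t=28: L0/L1/L2 = -/DEH/AB → run D
t=29: L0/L1/L2 = -/EH/ABD → run E
t=30: L0/L1/L2 = -/H/ABD → run H
t=31: L0/L1/L2 = -/-/ABD → run A
t=32: L0/L1/L2 = -/-/BD → run B
t=33: L0/L1/L2 = -/-/BD → run B
t=34: L0/L1/L2 = -/-/D → run D
t=35: L0/L1/L2 = -/-/D → run D
t=36: (idle)
t=37: (idle)
t=38: (idle)
t=39: (idle)
t=40: (idle)
t=41: (idle)
t=42: (idle)
t=43: (idle)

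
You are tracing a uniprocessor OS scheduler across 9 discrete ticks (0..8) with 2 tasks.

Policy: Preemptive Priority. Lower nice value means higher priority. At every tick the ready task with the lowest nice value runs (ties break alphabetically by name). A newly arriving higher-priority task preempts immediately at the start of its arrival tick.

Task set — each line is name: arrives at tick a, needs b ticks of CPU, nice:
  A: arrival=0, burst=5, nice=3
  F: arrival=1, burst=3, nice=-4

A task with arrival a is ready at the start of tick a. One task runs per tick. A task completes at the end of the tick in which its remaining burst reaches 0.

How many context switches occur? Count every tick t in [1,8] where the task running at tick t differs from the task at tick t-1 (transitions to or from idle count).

context switches = 3

t=0: ready={A} → run A
t=1: ready={A,F} → run F
t=2: ready={A,F} → run F
t=3: ready={A,F} → run F
t=4: ready={A} → run A
t=5: ready={A} → run A
t=6: ready={A} → run A
t=7: ready={A} → run A
t=8: (idle)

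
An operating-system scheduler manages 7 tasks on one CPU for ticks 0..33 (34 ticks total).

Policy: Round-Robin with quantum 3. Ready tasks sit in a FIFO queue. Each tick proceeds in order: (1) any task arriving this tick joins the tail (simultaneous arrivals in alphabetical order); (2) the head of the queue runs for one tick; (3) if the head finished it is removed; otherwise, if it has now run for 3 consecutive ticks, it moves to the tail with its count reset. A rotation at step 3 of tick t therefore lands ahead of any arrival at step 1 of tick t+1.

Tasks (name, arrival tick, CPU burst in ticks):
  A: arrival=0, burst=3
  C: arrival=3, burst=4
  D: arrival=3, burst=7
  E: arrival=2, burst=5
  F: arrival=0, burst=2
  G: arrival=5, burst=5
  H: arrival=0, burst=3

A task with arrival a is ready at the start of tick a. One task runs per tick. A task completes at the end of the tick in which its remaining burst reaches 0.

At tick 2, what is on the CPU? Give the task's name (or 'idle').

t=0: queue=[A,F,H] q_used=0 → run A
t=1: queue=[A,F,H] q_used=1 → run A
t=2: queue=[A,F,H,E] q_used=2 → run A
t=3: queue=[F,H,E,C,D] q_used=0 → run F
t=4: queue=[F,H,E,C,D] q_used=1 → run F
t=5: queue=[H,E,C,D,G] q_used=0 → run H
t=6: queue=[H,E,C,D,G] q_used=1 → run H
t=7: queue=[H,E,C,D,G] q_used=2 → run H
t=8: queue=[E,C,D,G] q_used=0 → run E
t=9: queue=[E,C,D,G] q_used=1 → run E
t=10: queue=[E,C,D,G] q_used=2 → run E
t=11: queue=[C,D,G,E] q_used=0 → run C
t=12: queue=[C,D,G,E] q_used=1 → run C
t=13: queue=[C,D,G,E] q_used=2 → run C
t=14: queue=[D,G,E,C] q_used=0 → run D
t=15: queue=[D,G,E,C] q_used=1 → run D
t=16: queue=[D,G,E,C] q_used=2 → run D
t=17: queue=[G,E,C,D] q_used=0 → run G
t=18: queue=[G,E,C,D] q_used=1 → run G
t=19: queue=[G,E,C,D] q_used=2 → run G
t=20: queue=[E,C,D,G] q_used=0 → run E
t=21: queue=[E,C,D,G] q_used=1 → run E
t=22: queue=[C,D,G] q_used=0 → run C
t=23: queue=[D,G] q_used=0 → run D
t=24: queue=[D,G] q_used=1 → run D
t=25: queue=[D,G] q_used=2 → run D
t=26: queue=[G,D] q_used=0 → run G
t=27: queue=[G,D] q_used=1 → run G
t=28: queue=[D] q_used=0 → run D
t=29: (idle)
t=30: (idle)
t=31: (idle)
t=32: (idle)
t=33: (idle)

running at tick 2 = A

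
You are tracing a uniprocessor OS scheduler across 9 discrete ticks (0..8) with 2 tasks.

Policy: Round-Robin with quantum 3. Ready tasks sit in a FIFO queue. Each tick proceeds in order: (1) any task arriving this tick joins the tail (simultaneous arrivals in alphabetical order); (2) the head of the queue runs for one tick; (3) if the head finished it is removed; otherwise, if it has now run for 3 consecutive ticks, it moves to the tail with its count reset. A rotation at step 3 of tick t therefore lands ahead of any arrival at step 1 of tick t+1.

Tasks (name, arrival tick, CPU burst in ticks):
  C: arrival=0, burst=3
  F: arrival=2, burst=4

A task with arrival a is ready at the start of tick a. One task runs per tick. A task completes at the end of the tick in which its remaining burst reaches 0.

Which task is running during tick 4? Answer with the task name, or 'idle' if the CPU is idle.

running at tick 4 = F

t=0: queue=[C] q_used=0 → run C
t=1: queue=[C] q_used=1 → run C
t=2: queue=[C,F] q_used=2 → run C
t=3: queue=[F] q_used=0 → run F
t=4: queue=[F] q_used=1 → run F
t=5: queue=[F] q_used=2 → run F
t=6: queue=[F] q_used=0 → run F
t=7: (idle)
t=8: (idle)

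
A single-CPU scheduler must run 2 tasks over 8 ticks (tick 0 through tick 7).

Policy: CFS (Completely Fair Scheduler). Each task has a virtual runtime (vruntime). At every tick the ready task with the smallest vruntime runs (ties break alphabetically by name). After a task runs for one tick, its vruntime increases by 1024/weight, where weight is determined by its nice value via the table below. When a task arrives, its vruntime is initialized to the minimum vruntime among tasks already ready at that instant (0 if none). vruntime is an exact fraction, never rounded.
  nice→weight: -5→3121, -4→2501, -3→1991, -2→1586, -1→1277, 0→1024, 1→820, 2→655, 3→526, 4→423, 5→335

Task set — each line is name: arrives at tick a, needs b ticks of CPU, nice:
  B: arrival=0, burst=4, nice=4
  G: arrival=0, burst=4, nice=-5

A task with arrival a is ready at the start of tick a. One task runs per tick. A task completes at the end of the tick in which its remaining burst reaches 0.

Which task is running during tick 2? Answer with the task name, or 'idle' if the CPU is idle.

running at tick 2 = G

t=0: vr[B=0 G=0] → run B
t=1: vr[B=1024/423 G=0] → run G
t=2: vr[B=1024/423 G=1024/3121] → run G
t=3: vr[B=1024/423 G=2048/3121] → run G
t=4: vr[B=1024/423 G=3072/3121] → run G
t=5: vr[B=1024/423] → run B
t=6: vr[B=2048/423] → run B
t=7: vr[B=1024/141] → run B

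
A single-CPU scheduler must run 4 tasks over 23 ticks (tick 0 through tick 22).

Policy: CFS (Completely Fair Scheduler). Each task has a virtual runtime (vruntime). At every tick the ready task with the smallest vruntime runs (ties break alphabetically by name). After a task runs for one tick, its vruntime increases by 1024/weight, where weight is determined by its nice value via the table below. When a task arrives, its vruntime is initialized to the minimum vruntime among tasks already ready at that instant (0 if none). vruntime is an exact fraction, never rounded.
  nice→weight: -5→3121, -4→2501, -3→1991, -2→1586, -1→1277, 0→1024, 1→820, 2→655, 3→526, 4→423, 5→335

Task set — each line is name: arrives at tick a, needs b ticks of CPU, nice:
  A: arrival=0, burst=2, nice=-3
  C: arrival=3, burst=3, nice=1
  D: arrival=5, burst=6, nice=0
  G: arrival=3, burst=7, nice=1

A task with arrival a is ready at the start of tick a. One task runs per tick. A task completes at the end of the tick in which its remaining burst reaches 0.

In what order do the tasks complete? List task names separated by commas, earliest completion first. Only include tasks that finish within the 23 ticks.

t=0: vr[A=0] → run A
t=1: vr[A=1024/1991] → run A
t=2: (idle)
t=3: vr[C=0 G=0] → run C
t=4: vr[C=256/205 G=0] → run G
t=5: vr[C=256/205 D=256/205 G=256/205] → run C
t=6: vr[C=512/205 D=256/205 G=256/205] → run D
t=7: vr[C=512/205 D=461/205 G=256/205] → run G
t=8: vr[C=512/205 D=461/205 G=512/205] → run D
t=9: vr[C=512/205 D=666/205 G=512/205] → run C
t=10: vr[D=666/205 G=512/205] → run G
t=11: vr[D=666/205 G=768/205] → run D
t=12: vr[D=871/205 G=768/205] → run G
t=13: vr[D=871/205 G=1024/205] → run D
t=14: vr[D=1076/205 G=1024/205] → run G
t=15: vr[D=1076/205 G=256/41] → run D
t=16: vr[D=1281/205 G=256/41] → run G
t=17: vr[D=1281/205 G=1536/205] → run D
t=18: vr[G=1536/205] → run G
t=19: (idle)
t=20: (idle)
t=21: (idle)
t=22: (idle)

completion order = A, C, D, G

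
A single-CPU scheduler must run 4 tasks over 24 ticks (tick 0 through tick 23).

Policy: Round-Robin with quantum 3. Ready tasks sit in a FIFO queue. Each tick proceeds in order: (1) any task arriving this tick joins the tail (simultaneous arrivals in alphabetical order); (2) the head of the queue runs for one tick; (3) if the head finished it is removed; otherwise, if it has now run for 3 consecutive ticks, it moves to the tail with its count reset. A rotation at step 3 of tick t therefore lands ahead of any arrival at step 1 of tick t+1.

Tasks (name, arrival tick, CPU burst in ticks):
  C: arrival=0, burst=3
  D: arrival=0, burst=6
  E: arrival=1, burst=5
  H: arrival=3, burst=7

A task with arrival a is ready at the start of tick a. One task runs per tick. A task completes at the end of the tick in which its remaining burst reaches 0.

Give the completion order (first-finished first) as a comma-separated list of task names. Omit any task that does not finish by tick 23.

t=0: queue=[C,D] q_used=0 → run C
t=1: queue=[C,D,E] q_used=1 → run C
t=2: queue=[C,D,E] q_used=2 → run C
t=3: queue=[D,E,H] q_used=0 → run D
t=4: queue=[D,E,H] q_used=1 → run D
t=5: queue=[D,E,H] q_used=2 → run D
t=6: queue=[E,H,D] q_used=0 → run E
t=7: queue=[E,H,D] q_used=1 → run E
t=8: queue=[E,H,D] q_used=2 → run E
t=9: queue=[H,D,E] q_used=0 → run H
t=10: queue=[H,D,E] q_used=1 → run H
t=11: queue=[H,D,E] q_used=2 → run H
t=12: queue=[D,E,H] q_used=0 → run D
t=13: queue=[D,E,H] q_used=1 → run D
t=14: queue=[D,E,H] q_used=2 → run D
t=15: queue=[E,H] q_used=0 → run E
t=16: queue=[E,H] q_used=1 → run E
t=17: queue=[H] q_used=0 → run H
t=18: queue=[H] q_used=1 → run H
t=19: queue=[H] q_used=2 → run H
t=20: queue=[H] q_used=0 → run H
t=21: (idle)
t=22: (idle)
t=23: (idle)

completion order = C, D, E, H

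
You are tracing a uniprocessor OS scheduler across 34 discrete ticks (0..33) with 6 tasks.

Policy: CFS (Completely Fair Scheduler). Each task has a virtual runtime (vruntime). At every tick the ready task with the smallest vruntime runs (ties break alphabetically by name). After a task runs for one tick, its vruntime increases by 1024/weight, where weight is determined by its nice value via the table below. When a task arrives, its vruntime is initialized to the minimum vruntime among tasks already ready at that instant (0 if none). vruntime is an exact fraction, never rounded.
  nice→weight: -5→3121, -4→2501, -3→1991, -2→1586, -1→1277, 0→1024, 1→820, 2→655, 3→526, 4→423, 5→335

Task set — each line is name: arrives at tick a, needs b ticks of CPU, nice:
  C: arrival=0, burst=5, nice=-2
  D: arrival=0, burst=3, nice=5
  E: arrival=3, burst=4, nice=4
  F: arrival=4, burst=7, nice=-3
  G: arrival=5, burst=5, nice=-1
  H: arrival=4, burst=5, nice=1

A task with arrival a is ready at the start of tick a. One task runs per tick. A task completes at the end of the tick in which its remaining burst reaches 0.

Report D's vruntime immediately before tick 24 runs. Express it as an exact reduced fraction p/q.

t=0: vr[C=0 D=0] → run C
t=1: vr[C=512/793 D=0] → run D
t=2: vr[C=512/793 D=1024/335] → run C
t=3: vr[C=1024/793 D=1024/335 E=1024/793] → run C
t=4: vr[C=1536/793 D=1024/335 E=1024/793 F=1024/793 H=1024/793] → run E
t=5: vr[C=1536/793 D=1024/335 E=1245184/335439 F=1024/793 G=1024/793 H=1024/793] → run F
t=6: vr[C=1536/793 D=1024/335 E=1245184/335439 F=2850816/1578863 G=1024/793 H=1024/793] → run G
t=7: vr[C=1536/793 D=1024/335 E=1245184/335439 F=2850816/1578863 G=2119680/1012661 H=1024/793] → run H
t=8: vr[C=1536/793 D=1024/335 E=1245184/335439 F=2850816/1578863 G=2119680/1012661 H=412928/162565] → run F
t=9: vr[C=1536/793 D=1024/335 E=1245184/335439 F=3662848/1578863 G=2119680/1012661 H=412928/162565] → run C
t=10: vr[C=2048/793 D=1024/335 E=1245184/335439 F=3662848/1578863 G=2119680/1012661 H=412928/162565] → run G
t=11: vr[C=2048/793 D=1024/335 E=1245184/335439 F=3662848/1578863 G=2931712/1012661 H=412928/162565] → run F
t=12: vr[C=2048/793 D=1024/335 E=1245184/335439 F=4474880/1578863 G=2931712/1012661 H=412928/162565] → run H
t=13: vr[C=2048/793 D=1024/335 E=1245184/335439 F=4474880/1578863 G=2931712/1012661 H=615936/162565] → run C
t=14: vr[D=1024/335 E=1245184/335439 F=4474880/1578863 G=2931712/1012661 H=615936/162565] → run F
t=15: vr[D=1024/335 E=1245184/335439 F=5286912/1578863 G=2931712/1012661 H=615936/162565] → run G
t=16: vr[D=1024/335 E=1245184/335439 F=5286912/1578863 G=3743744/1012661 H=615936/162565] → run D
t=17: vr[D=2048/335 E=1245184/335439 F=5286912/1578863 G=3743744/1012661 H=615936/162565] → run F
t=18: vr[D=2048/335 E=1245184/335439 F=6098944/1578863 G=3743744/1012661 H=615936/162565] → run G
t=19: vr[D=2048/335 E=1245184/335439 F=6098944/1578863 G=4555776/1012661 H=615936/162565] → run E
t=20: vr[D=2048/335 E=2057216/335439 F=6098944/1578863 G=4555776/1012661 H=615936/162565] → run H
t=21: vr[D=2048/335 E=2057216/335439 F=6098944/1578863 G=4555776/1012661 H=818944/162565] → run F
t=22: vr[D=2048/335 E=2057216/335439 F=6910976/1578863 G=4555776/1012661 H=818944/162565] → run F
t=23: vr[D=2048/335 E=2057216/335439 G=4555776/1012661 H=818944/162565] → run G
t=24: vr[D=2048/335 E=2057216/335439 H=818944/162565] → run H
t=25: vr[D=2048/335 E=2057216/335439 H=1021952/162565] → run D
t=26: vr[E=2057216/335439 H=1021952/162565] → run E
t=27: vr[E=956416/111813 H=1021952/162565] → run H
t=28: vr[E=956416/111813] → run E
t=29: (idle)
t=30: (idle)
t=31: (idle)
t=32: (idle)
t=33: (idle)

vruntime(D, start of tick 24) = 2048/335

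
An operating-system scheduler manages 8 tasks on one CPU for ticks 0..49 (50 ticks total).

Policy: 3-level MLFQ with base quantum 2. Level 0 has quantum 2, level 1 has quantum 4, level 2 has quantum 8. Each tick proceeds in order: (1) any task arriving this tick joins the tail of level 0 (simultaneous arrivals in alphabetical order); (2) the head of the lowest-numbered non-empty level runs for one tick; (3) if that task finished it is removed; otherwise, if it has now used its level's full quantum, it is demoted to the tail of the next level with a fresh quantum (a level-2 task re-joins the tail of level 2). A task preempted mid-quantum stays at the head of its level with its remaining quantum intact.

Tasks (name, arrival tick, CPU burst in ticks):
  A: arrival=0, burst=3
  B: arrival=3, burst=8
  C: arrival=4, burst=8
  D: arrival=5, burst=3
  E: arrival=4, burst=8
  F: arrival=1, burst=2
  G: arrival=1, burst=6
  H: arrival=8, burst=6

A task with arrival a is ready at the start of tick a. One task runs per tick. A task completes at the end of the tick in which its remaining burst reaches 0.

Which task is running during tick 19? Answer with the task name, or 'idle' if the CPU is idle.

running at tick 19 = G

t=0: L0/L1/L2 = A/-/- → run A
t=1: L0/L1/L2 = AFG/-/- → run A
t=2: L0/L1/L2 = FG/A/- → run F
t=3: L0/L1/L2 = FGB/A/- → run F
t=4: L0/L1/L2 = GBCE/A/- → run G
t=5: L0/L1/L2 = GBCED/A/- → run G
t=6: L0/L1/L2 = BCED/AG/- → run B
t=7: L0/L1/L2 = BCED/AG/- → run B
t=8: L0/L1/L2 = CEDH/AGB/- → run C
t=9: L0/L1/L2 = CEDH/AGB/- → run C
t=10: L0/L1/L2 = EDH/AGBC/- → run E
t=11: L0/L1/L2 = EDH/AGBC/- → run E
t=12: L0/L1/L2 = DH/AGBCE/- → run D
t=13: L0/L1/L2 = DH/AGBCE/- → run D
t=14: L0/L1/L2 = H/AGBCED/- → run H
t=15: L0/L1/L2 = H/AGBCED/- → run H
t=16: L0/L1/L2 = -/AGBCEDH/- → run A
t=17: L0/L1/L2 = -/GBCEDH/- → run G
t=18: L0/L1/L2 = -/GBCEDH/- → run G
t=19: L0/L1/L2 = -/GBCEDH/- → run G
t=20: L0/L1/L2 = -/GBCEDH/- → run G
t=21: L0/L1/L2 = -/BCEDH/- → run B
t=22: L0/L1/L2 = -/BCEDH/- → run B
t=23: L0/L1/L2 = -/BCEDH/- → run B
t=24: L0/L1/L2 = -/BCEDH/- → run B
t=25: L0/L1/L2 = -/CEDH/B → run C
t=26: L0/L1/L2 = -/CEDH/B → run C
t=27: L0/L1/L2 = -/CEDH/B → run C
t=28: L0/L1/L2 = -/CEDH/B → run C
t=29: L0/L1/L2 = -/EDH/BC → run E
t=30: L0/L1/L2 = -/EDH/BC → run E
t=31: L0/L1/L2 = -/EDH/BC → run E
t=32: L0/L1/L2 = -/EDH/BC → run E
t=33: L0/L1/L2 = -/DH/BCE → run D
t=34: L0/L1/L2 = -/H/BCE → run H
t=35: L0/L1/L2 = -/H/BCE → run H
t=36: L0/L1/L2 = -/H/BCE → run H
t=37: L0/L1/L2 = -/H/BCE → run H
t=38: L0/L1/L2 = -/-/BCE → run B
t=39: L0/L1/L2 = -/-/BCE → run B
t=40: L0/L1/L2 = -/-/CE → run C
t=41: L0/L1/L2 = -/-/CE → run C
t=42: L0/L1/L2 = -/-/E → run E
t=43: L0/L1/L2 = -/-/E → run E
t=44: (idle)
t=45: (idle)
t=46: (idle)
t=47: (idle)
t=48: (idle)
t=49: (idle)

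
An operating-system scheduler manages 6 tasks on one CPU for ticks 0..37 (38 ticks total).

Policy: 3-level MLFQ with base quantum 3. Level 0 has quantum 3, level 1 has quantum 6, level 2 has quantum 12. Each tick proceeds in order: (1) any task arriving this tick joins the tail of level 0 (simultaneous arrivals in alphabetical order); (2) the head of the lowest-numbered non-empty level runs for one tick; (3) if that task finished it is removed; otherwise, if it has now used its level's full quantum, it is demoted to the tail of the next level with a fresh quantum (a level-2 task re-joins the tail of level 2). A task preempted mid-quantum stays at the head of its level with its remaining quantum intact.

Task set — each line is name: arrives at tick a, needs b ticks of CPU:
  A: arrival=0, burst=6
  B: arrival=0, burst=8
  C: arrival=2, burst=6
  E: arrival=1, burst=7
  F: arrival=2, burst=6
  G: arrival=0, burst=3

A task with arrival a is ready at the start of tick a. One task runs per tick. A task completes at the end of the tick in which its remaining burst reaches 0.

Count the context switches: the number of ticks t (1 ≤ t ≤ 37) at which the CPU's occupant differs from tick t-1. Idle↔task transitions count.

t=0: L0/L1/L2 = ABG/-/- → run A
t=1: L0/L1/L2 = ABGE/-/- → run A
t=2: L0/L1/L2 = ABGECF/-/- → run A
t=3: L0/L1/L2 = BGECF/A/- → run B
t=4: L0/L1/L2 = BGECF/A/- → run B
t=5: L0/L1/L2 = BGECF/A/- → run B
t=6: L0/L1/L2 = GECF/AB/- → run G
t=7: L0/L1/L2 = GECF/AB/- → run G
t=8: L0/L1/L2 = GECF/AB/- → run G
t=9: L0/L1/L2 = ECF/AB/- → run E
t=10: L0/L1/L2 = ECF/AB/- → run E
t=11: L0/L1/L2 = ECF/AB/- → run E
t=12: L0/L1/L2 = CF/ABE/- → run C
t=13: L0/L1/L2 = CF/ABE/- → run C
t=14: L0/L1/L2 = CF/ABE/- → run C
t=15: L0/L1/L2 = F/ABEC/- → run F
t=16: L0/L1/L2 = F/ABEC/- → run F
t=17: L0/L1/L2 = F/ABEC/- → run F
t=18: L0/L1/L2 = -/ABECF/- → run A
t=19: L0/L1/L2 = -/ABECF/- → run A
t=20: L0/L1/L2 = -/ABECF/- → run A
t=21: L0/L1/L2 = -/BECF/- → run B
t=22: L0/L1/L2 = -/BECF/- → run B
t=23: L0/L1/L2 = -/BECF/- → run B
t=24: L0/L1/L2 = -/BECF/- → run B
t=25: L0/L1/L2 = -/BECF/- → run B
t=26: L0/L1/L2 = -/ECF/- → run E
t=27: L0/L1/L2 = -/ECF/- → run E
t=28: L0/L1/L2 = -/ECF/- → run E
t=29: L0/L1/L2 = -/ECF/- → run E
t=30: L0/L1/L2 = -/CF/- → run C
t=31: L0/L1/L2 = -/CF/- → run C
t=32: L0/L1/L2 = -/CF/- → run C
t=33: L0/L1/L2 = -/F/- → run F
t=34: L0/L1/L2 = -/F/- → run F
t=35: L0/L1/L2 = -/F/- → run F
t=36: (idle)
t=37: (idle)

context switches = 11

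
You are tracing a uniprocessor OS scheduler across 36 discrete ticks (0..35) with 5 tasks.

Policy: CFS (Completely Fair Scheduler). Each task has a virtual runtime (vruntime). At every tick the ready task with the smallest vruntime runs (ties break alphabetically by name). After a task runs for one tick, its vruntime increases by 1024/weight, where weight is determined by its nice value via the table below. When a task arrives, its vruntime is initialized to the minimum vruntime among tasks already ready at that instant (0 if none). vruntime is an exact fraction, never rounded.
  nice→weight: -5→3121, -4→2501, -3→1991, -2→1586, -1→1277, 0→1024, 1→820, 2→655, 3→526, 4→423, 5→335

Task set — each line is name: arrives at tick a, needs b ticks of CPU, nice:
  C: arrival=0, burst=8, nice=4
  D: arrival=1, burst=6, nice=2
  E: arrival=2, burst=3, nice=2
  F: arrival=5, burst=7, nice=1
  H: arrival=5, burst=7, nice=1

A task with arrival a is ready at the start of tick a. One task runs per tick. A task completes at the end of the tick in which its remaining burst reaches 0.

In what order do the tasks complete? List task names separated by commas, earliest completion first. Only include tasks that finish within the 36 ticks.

completion order = E, D, F, H, C

t=0: vr[C=0] → run C
t=1: vr[C=1024/423 D=1024/423] → run C
t=2: vr[C=2048/423 D=1024/423 E=1024/423] → run D
t=3: vr[C=2048/423 D=1103872/277065 E=1024/423] → run E
t=4: vr[C=2048/423 D=1103872/277065 E=1103872/277065] → run D
t=5: vr[C=2048/423 D=1537024/277065 E=1103872/277065 F=1103872/277065 H=1103872/277065] → run E
t=6: vr[C=2048/423 D=1537024/277065 E=1537024/277065 F=1103872/277065 H=1103872/277065] → run F
t=7: vr[C=2048/423 D=1537024/277065 E=1537024/277065 F=11888896/2271933 H=1103872/277065] → run H
t=8: vr[C=2048/423 D=1537024/277065 E=1537024/277065 F=11888896/2271933 H=11888896/2271933] → run C
t=9: vr[C=1024/141 D=1537024/277065 E=1537024/277065 F=11888896/2271933 H=11888896/2271933] → run F
t=10: vr[C=1024/141 D=1537024/277065 E=1537024/277065 F=73630208/11359665 H=11888896/2271933] → run H
t=11: vr[C=1024/141 D=1537024/277065 E=1537024/277065 F=73630208/11359665 H=73630208/11359665] → run D
t=12: vr[C=1024/141 D=1970176/277065 E=1537024/277065 F=73630208/11359665 H=73630208/11359665] → run E
t=13: vr[C=1024/141 D=1970176/277065 F=73630208/11359665 H=73630208/11359665] → run F
t=14: vr[C=1024/141 D=1970176/277065 F=87815936/11359665 H=73630208/11359665] → run H
t=15: vr[C=1024/141 D=1970176/277065 F=87815936/11359665 H=87815936/11359665] → run D
t=16: vr[C=1024/141 D=2403328/277065 F=87815936/11359665 H=87815936/11359665] → run C
t=17: vr[C=4096/423 D=2403328/277065 F=87815936/11359665 H=87815936/11359665] → run F
t=18: vr[C=4096/423 D=2403328/277065 F=102001664/11359665 H=87815936/11359665] → run H
t=19: vr[C=4096/423 D=2403328/277065 F=102001664/11359665 H=102001664/11359665] → run D
t=20: vr[C=4096/423 D=567296/55413 F=102001664/11359665 H=102001664/11359665] → run F
t=21: vr[C=4096/423 D=567296/55413 F=116187392/11359665 H=102001664/11359665] → run H
t=22: vr[C=4096/423 D=567296/55413 F=116187392/11359665 H=116187392/11359665] → run C
t=23: vr[C=5120/423 D=567296/55413 F=116187392/11359665 H=116187392/11359665] → run F
t=24: vr[C=5120/423 D=567296/55413 F=26074624/2271933 H=116187392/11359665] → run H
t=25: vr[C=5120/423 D=567296/55413 F=26074624/2271933 H=26074624/2271933] → run D
t=26: vr[C=5120/423 F=26074624/2271933 H=26074624/2271933] → run F
t=27: vr[C=5120/423 H=26074624/2271933] → run H
t=28: vr[C=5120/423] → run C
t=29: vr[C=2048/141] → run C
t=30: vr[C=7168/423] → run C
t=31: (idle)
t=32: (idle)
t=33: (idle)
t=34: (idle)
t=35: (idle)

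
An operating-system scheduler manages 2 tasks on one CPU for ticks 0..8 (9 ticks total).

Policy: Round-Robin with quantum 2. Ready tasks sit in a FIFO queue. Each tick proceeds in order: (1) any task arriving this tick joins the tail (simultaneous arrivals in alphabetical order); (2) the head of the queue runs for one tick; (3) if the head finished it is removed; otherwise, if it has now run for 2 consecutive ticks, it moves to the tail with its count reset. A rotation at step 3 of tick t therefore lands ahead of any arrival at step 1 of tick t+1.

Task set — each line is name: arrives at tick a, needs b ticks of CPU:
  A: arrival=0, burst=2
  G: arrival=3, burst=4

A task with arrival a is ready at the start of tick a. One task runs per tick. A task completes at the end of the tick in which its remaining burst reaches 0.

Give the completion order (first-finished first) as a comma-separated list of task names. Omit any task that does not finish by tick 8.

completion order = A, G

t=0: queue=[A] q_used=0 → run A
t=1: queue=[A] q_used=1 → run A
t=2: (idle)
t=3: queue=[G] q_used=0 → run G
t=4: queue=[G] q_used=1 → run G
t=5: queue=[G] q_used=0 → run G
t=6: queue=[G] q_used=1 → run G
t=7: (idle)
t=8: (idle)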